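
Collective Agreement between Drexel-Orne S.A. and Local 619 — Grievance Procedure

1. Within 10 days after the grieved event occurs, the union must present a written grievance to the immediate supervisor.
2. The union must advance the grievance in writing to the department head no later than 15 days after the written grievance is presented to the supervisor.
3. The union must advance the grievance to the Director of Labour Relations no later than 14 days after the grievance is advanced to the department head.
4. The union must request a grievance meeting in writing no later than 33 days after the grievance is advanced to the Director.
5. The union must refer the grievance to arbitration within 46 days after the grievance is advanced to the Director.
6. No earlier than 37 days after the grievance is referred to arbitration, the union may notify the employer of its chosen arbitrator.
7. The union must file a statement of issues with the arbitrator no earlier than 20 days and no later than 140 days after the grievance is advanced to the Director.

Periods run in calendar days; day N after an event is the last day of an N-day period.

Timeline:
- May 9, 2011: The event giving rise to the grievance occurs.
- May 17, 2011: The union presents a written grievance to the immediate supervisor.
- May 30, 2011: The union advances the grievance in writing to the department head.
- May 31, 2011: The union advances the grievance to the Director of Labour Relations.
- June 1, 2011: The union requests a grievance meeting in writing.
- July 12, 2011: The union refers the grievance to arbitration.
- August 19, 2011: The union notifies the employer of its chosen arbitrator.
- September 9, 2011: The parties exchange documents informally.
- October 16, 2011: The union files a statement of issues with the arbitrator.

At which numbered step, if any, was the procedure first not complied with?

Step 1: 10 days after May 9, 2011 (when the grieved event occurs) is May 19, 2011; done May 17, 2011 — timely.
Step 2: 15 days after May 17, 2011 (when the written grievance is presented to the supervisor) is June 1, 2011; completed May 30, 2011, before the deadline.
Step 3: 14 days after May 30, 2011 (when the grievance is advanced to the department head) is June 13, 2011; May 31, 2011 is within that limit.
Step 4: 33 days after May 31, 2011 (when the grievance is advanced to the Director) is July 3, 2011; completed June 1, 2011, before the deadline.
Step 5: 46 days after May 31, 2011 (when the grievance is advanced to the Director) is July 16, 2011; July 12, 2011 is within that limit.
Step 6: the earliest permitted date is 37 days after July 12, 2011 (when the grievance is referred to arbitration), i.e. August 18, 2011; August 19, 2011 is on or after that date.
Step 7: the window is 20–140 days after May 31, 2011 (when the grievance is advanced to the Director), so June 20, 2011 through October 18, 2011; done October 16, 2011 — within the window.

None — every step was satisfied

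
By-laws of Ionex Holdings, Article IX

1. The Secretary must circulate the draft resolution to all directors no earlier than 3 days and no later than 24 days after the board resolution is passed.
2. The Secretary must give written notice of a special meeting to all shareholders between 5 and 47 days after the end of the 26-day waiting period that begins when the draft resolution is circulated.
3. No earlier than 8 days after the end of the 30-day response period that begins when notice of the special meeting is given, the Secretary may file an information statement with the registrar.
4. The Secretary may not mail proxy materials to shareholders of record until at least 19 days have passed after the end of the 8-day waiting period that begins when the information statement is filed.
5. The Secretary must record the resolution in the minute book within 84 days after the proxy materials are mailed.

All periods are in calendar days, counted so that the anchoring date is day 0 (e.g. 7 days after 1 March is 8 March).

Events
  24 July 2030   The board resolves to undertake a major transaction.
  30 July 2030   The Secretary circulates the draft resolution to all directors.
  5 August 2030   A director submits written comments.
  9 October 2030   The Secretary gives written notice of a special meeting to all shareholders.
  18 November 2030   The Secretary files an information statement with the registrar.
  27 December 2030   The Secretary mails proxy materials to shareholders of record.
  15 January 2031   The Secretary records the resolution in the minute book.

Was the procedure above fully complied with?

Yes

(1) the permitted window runs from 24 July 2030 + 3 = 27 July 2030 to 24 July 2030 + 24 = 17 August 2030; 30 July 2030 falls inside that range.
(2) the permitted window runs from 25 August 2030 + 5 = 30 August 2030 to 25 August 2030 + 47 = 11 October 2030; done 9 October 2030, which is between those dates.
(3) permitted from 8 November 2030 + 8 days = 16 November 2030 onward; done 18 November 2030 — permitted.
(4) permitted from 26 November 2030 + 19 days = 15 December 2030 onward; done 27 December 2030, after the minimum wait.
(5) due by 27 December 2030 + 84 days = 21 March 2031; completed 15 January 2031, before the deadline.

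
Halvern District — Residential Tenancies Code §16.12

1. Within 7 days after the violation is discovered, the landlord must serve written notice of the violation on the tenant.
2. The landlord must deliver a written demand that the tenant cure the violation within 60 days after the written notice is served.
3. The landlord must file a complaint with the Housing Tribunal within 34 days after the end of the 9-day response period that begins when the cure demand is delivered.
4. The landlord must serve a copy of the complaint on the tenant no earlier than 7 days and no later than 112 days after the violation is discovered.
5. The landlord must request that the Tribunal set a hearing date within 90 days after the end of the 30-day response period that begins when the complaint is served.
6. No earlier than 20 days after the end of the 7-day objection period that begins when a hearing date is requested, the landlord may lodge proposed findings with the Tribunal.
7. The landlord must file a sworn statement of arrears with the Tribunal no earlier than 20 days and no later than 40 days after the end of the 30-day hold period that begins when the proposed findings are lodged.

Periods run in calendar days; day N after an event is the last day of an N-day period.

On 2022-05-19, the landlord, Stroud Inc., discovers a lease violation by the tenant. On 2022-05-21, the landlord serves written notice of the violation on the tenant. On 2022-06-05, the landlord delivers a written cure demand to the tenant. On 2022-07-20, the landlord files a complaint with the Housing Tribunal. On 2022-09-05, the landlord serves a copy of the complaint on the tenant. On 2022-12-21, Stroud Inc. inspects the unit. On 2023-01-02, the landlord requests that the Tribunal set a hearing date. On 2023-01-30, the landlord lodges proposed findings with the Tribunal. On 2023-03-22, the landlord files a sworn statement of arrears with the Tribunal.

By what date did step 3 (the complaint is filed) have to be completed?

2022-07-18

The cure demand is delivered on 2022-06-05; the 9-day response period therefore ends 2022-06-14, and step 3 runs from that date. 34 days after 2022-06-14 is 2022-07-18.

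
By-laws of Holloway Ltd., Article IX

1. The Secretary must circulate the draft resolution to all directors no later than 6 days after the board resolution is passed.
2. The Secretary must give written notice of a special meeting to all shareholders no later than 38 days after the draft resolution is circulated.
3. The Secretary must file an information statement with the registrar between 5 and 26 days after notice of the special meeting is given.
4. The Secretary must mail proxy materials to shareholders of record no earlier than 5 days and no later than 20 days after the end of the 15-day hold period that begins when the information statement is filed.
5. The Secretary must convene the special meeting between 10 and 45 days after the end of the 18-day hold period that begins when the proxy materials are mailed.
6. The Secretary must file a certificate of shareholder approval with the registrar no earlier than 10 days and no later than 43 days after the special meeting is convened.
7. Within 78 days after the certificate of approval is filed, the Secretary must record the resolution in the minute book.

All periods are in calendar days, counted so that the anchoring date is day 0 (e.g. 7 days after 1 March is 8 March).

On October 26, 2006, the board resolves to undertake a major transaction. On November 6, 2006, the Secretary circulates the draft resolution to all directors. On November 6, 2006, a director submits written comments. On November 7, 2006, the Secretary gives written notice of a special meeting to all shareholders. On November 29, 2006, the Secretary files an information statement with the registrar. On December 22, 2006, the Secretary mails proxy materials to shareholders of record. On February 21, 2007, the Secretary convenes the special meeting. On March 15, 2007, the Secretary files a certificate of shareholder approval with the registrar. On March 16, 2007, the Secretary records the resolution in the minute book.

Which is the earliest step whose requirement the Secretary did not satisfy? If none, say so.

Step 1

Step 1 — counting 6 days from October 26, 2006 (when the board resolution is passed) gives a deadline of November 1, 2006; not done until November 6, 2006, 5 days after the deadline.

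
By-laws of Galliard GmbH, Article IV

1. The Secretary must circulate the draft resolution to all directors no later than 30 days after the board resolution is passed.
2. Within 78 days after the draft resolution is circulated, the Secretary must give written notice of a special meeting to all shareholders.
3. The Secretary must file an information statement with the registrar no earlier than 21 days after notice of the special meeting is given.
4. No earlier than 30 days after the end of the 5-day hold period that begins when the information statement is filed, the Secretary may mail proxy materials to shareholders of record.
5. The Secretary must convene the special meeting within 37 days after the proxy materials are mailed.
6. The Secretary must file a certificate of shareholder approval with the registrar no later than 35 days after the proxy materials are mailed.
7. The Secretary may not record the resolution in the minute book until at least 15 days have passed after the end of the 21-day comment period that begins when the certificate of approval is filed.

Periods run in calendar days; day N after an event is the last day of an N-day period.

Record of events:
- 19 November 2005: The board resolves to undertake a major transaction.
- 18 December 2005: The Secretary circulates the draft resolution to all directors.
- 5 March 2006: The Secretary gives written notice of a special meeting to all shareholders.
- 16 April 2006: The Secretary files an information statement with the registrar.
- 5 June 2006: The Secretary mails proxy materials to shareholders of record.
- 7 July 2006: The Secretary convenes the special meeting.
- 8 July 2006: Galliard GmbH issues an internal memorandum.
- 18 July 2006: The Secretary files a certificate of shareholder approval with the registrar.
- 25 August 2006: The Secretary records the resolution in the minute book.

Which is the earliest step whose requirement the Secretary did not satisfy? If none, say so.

Step 1 — counting 30 days from 19 November 2005 (when the board resolution is passed) gives a deadline of 19 December 2005; completed 18 December 2005, before the deadline.
Step 2 — counting 78 days from 18 December 2005 (when the draft resolution is circulated) gives a deadline of 6 March 2006; 5 March 2006 is within that limit.
Step 3 — must wait 21 days from 5 March 2006 (when notice of the special meeting is given), so not before 26 March 2006; done 16 April 2006, after the minimum wait.
Step 4 — must wait 30 days from 21 April 2006 (end of the 5-day hold period, which began when the information statement is filed on 16 April 2006), so not before 21 May 2006; done 5 June 2006 — permitted.
Step 5 — counting 37 days from 5 June 2006 (when the proxy materials are mailed) gives a deadline of 12 July 2006; done 7 July 2006 — timely.
Step 6 — counting 35 days from 5 June 2006 (when the proxy materials are mailed) gives a deadline of 10 July 2006; done 18 July 2006 — 8 days late.
The procedure was therefore not followed at step 6.

Step 6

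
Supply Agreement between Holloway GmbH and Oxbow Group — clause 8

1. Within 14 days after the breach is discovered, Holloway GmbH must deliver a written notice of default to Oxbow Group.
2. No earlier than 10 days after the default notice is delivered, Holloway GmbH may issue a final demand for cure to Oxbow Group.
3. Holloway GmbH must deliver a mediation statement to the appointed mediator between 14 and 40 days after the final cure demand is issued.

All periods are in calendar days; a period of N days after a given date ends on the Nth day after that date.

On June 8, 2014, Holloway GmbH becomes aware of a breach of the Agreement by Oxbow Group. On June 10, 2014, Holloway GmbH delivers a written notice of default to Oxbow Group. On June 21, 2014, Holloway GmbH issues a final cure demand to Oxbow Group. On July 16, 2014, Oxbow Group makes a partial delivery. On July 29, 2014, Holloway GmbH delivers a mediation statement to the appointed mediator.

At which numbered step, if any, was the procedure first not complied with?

Step 1: 14 days after June 8, 2014 (when the breach is discovered) is June 22, 2014; June 10, 2014 is within that limit.
Step 2: the earliest permitted date is 10 days after June 10, 2014 (when the default notice is delivered), i.e. June 20, 2014; June 21, 2014 is on or after that date.
Step 3: the window is 14–40 days after June 21, 2014 (when the final cure demand is issued), so July 5, 2014 through July 31, 2014; done July 29, 2014 — within the window.

None — every step was satisfied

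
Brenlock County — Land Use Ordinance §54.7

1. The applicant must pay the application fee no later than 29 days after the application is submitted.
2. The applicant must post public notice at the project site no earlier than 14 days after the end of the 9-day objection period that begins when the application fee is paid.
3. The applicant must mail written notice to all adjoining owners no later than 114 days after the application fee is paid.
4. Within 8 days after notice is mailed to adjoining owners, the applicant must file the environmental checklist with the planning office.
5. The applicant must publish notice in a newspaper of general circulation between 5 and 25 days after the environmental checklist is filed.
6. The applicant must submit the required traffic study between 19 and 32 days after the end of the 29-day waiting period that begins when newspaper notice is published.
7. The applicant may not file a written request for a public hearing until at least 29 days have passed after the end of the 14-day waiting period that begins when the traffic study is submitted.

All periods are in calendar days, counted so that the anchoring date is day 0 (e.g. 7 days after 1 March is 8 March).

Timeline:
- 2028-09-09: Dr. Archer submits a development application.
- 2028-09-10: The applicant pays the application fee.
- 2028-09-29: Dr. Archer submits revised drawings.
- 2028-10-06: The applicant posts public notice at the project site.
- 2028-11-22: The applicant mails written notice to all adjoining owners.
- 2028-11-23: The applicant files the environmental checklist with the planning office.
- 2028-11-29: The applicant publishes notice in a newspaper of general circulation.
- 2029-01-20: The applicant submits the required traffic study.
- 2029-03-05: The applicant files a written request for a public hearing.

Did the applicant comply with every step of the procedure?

Step 1 — counting 29 days from 2028-09-09 (when the application is submitted) gives a deadline of 2028-10-08; 2028-09-10 is within that limit.
Step 2 — must wait 14 days from 2028-09-19 (end of the 9-day objection period, which began when the application fee is paid on 2028-09-10), so not before 2028-10-03; 2028-10-06 is on or after that date.
Step 3 — counting 114 days from 2028-09-10 (when the application fee is paid) gives a deadline of 2029-01-02; 2028-11-22 is within that limit.
Step 4 — counting 8 days from 2028-11-22 (when notice is mailed to adjoining owners) gives a deadline of 2028-11-30; completed 2028-11-23, before the deadline.
Step 5 — 5 and 25 days from 2028-11-23 (when the environmental checklist is filed) are 2028-11-28 and 2028-12-18 respectively; 2028-11-29 falls inside that range.
Step 6 — 19 and 32 days from 2028-12-28 (end of the 29-day waiting period, which began when newspaper notice is published on 2028-11-29) are 2029-01-16 and 2029-01-29 respectively; done 2029-01-20 — within the window.
Step 7 — must wait 29 days from 2029-02-03 (end of the 14-day waiting period, which began when the traffic study is submitted on 2029-01-20), so not before 2029-03-04; done 2029-03-05 — permitted.

Yes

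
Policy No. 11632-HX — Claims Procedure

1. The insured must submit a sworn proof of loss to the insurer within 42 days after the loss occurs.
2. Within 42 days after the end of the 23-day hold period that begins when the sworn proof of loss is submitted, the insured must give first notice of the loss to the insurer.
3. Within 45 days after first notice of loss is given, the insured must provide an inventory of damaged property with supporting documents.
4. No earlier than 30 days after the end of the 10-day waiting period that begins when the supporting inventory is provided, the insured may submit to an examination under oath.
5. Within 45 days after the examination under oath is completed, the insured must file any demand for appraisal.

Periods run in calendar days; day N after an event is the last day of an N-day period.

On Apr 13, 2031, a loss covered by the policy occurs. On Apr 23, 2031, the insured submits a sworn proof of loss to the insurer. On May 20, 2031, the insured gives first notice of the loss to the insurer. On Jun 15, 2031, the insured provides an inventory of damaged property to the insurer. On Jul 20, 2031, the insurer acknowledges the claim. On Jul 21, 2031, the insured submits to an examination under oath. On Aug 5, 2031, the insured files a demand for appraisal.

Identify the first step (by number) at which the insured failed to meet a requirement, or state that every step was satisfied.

Step 1 — counting 42 days from Apr 13, 2031 (when the loss occurs) gives a deadline of May 25, 2031; completed Apr 23, 2031, before the deadline.
Step 2 — counting 42 days from May 16, 2031 (end of the 23-day hold period, which began when the sworn proof of loss is submitted on Apr 23, 2031) gives a deadline of Jun 27, 2031; May 20, 2031 is within that limit.
Step 3 — counting 45 days from May 20, 2031 (when first notice of loss is given) gives a deadline of Jul 4, 2031; done Jun 15, 2031 — timely.
Step 4 — must wait 30 days from Jun 25, 2031 (end of the 10-day waiting period, which began when the supporting inventory is provided on Jun 15, 2031), so not before Jul 25, 2031; done Jul 21, 2031 — 4 days too early.

Step 4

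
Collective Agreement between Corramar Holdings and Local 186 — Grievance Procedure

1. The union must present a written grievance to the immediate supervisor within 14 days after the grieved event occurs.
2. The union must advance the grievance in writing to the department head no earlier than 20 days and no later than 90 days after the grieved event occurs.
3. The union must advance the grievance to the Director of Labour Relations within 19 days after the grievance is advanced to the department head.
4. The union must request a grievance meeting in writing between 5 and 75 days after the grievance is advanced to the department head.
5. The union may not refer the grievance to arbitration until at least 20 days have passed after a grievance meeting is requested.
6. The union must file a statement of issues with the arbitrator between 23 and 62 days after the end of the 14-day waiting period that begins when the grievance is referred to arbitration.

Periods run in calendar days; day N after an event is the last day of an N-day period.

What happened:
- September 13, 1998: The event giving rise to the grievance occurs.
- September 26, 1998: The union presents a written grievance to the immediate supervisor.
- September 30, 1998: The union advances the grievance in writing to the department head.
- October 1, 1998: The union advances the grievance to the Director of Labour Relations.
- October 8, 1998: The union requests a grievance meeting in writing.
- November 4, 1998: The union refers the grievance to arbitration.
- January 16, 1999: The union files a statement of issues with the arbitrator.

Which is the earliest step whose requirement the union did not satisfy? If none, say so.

Step 2

Step 1 — counting 14 days from September 13, 1998 (when the grieved event occurs) gives a deadline of September 27, 1998; completed September 26, 1998, before the deadline.
Step 2 — 20 and 90 days from September 13, 1998 (when the grieved event occurs) are October 3, 1998 and December 12, 1998 respectively; done September 30, 1998 — 3 days before the window opened.
The procedure was therefore not followed at step 2.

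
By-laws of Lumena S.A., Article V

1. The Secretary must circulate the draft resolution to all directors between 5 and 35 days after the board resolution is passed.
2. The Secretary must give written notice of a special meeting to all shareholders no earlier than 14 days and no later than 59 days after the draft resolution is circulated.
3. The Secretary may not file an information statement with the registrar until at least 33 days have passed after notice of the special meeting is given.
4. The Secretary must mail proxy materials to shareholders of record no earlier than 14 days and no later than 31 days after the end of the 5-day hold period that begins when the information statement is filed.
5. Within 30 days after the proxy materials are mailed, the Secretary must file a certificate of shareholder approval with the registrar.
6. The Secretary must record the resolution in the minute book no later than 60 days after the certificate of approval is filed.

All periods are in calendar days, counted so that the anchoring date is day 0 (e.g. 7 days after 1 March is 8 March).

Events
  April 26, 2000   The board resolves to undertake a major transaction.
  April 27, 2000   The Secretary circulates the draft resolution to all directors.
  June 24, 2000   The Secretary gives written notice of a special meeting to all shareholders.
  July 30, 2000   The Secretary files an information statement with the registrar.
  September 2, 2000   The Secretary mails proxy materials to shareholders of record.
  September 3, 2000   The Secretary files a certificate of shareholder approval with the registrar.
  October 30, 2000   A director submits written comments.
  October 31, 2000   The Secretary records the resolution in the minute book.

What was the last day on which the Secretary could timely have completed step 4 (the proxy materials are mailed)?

The information statement is filed on July 30, 2000; the 5-day hold period therefore ends August 4, 2000, and step 4 runs from that date. The window is 14–31 days after August 4, 2000; it closes on September 4, 2000.

September 4, 2000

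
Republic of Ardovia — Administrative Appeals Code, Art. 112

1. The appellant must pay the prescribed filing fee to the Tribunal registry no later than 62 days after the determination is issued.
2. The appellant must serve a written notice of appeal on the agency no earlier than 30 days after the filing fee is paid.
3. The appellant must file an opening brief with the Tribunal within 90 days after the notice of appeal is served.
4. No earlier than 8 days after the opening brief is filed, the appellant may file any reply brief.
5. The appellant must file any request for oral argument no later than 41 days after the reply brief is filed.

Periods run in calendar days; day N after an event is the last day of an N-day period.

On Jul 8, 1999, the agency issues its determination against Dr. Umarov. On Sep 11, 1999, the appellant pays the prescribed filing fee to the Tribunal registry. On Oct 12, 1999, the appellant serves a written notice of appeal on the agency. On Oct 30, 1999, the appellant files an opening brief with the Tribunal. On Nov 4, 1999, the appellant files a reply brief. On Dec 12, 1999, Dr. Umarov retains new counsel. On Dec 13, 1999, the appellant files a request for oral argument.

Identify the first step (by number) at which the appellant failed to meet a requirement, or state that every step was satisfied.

Step 1

(1) due by Jul 8, 1999 + 62 days = Sep 8, 1999; done Sep 11, 1999 — 3 days late.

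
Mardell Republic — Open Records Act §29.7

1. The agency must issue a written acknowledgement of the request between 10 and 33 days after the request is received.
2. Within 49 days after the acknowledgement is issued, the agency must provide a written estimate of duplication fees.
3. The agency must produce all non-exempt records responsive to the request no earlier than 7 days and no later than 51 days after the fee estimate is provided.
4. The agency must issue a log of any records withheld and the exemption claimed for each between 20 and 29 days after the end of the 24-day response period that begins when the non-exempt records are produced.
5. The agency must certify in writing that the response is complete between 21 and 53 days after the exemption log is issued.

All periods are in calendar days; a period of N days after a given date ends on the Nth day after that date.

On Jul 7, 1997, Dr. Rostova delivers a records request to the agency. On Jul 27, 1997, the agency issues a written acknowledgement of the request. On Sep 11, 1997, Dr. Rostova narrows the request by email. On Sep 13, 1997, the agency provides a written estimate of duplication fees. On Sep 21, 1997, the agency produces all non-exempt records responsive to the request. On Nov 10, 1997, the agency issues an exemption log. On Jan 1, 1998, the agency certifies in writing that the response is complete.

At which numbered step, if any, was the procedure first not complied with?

Step 1: the window is 10–33 days after Jul 7, 1997 (when the request is received), so Jul 17, 1997 through Aug 9, 1997; Jul 27, 1997 falls inside that range.
Step 2: 49 days after Jul 27, 1997 (when the acknowledgement is issued) is Sep 14, 1997; done Sep 13, 1997 — timely.
Step 3: the window is 7–51 days after Sep 13, 1997 (when the fee estimate is provided), so Sep 20, 1997 through Nov 3, 1997; Sep 21, 1997 falls inside that range.
Step 4: the window is 20–29 days after Oct 15, 1997 (end of the 24-day response period, which began when the non-exempt records are produced on Sep 21, 1997), so Nov 4, 1997 through Nov 13, 1997; done Nov 10, 1997 — within the window.
Step 5: the window is 21–53 days after Nov 10, 1997 (when the exemption log is issued), so Dec 1, 1997 through Jan 2, 1998; done Jan 1, 1998, which is between those dates.

None — every step was satisfied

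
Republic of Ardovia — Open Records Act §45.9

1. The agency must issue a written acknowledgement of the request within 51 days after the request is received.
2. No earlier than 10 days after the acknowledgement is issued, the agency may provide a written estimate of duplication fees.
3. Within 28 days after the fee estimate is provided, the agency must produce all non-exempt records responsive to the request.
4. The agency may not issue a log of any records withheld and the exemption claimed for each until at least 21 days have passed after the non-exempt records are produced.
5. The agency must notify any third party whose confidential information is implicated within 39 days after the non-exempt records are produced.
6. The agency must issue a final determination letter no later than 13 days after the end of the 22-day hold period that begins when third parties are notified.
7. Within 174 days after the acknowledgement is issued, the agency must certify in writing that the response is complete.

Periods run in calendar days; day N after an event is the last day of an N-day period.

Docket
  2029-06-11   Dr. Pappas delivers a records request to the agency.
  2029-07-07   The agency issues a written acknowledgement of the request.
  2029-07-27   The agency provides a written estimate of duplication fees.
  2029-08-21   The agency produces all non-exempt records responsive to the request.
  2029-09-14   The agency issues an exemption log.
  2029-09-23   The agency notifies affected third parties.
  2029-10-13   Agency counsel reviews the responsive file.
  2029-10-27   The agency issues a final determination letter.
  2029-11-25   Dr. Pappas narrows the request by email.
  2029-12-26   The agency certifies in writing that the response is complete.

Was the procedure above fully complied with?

Yes

(1) due by 2029-06-11 + 51 days = 2029-08-01; done 2029-07-07 — timely.
(2) permitted from 2029-07-07 + 10 days = 2029-07-17 onward; done 2029-07-27 — permitted.
(3) due by 2029-07-27 + 28 days = 2029-08-24; done 2029-08-21 — timely.
(4) permitted from 2029-08-21 + 21 days = 2029-09-11 onward; 2029-09-14 is on or after that date.
(5) due by 2029-08-21 + 39 days = 2029-09-29; 2029-09-23 is within that limit.
(6) due by 2029-10-15 + 13 days = 2029-10-28; completed 2029-10-27, before the deadline.
(7) due by 2029-07-07 + 174 days = 2029-12-28; 2029-12-26 is within that limit.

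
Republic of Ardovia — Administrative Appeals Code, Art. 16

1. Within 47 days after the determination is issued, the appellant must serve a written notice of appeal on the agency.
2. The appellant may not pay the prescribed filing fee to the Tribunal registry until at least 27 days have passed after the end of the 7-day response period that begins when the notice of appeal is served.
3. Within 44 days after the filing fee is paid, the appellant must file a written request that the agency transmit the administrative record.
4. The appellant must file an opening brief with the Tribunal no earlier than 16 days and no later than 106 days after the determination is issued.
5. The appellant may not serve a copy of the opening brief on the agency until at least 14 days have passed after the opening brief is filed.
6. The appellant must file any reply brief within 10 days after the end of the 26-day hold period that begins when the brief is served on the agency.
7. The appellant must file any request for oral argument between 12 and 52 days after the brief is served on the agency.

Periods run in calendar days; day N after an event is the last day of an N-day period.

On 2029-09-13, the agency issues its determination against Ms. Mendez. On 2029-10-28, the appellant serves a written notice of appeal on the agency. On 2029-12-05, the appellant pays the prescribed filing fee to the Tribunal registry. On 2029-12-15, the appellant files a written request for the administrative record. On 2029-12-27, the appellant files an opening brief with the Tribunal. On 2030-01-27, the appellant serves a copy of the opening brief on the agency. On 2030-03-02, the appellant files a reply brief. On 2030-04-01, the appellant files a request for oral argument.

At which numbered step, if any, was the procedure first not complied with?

Step 7

(1) due by 2029-09-13 + 47 days = 2029-10-30; 2029-10-28 is within that limit.
(2) permitted from 2029-11-04 + 27 days = 2029-12-01 onward; done 2029-12-05 — permitted.
(3) due by 2029-12-05 + 44 days = 2030-01-18; 2029-12-15 is within that limit.
(4) the permitted window runs from 2029-09-13 + 16 = 2029-09-29 to 2029-09-13 + 106 = 2029-12-28; done 2029-12-27 — within the window.
(5) permitted from 2029-12-27 + 14 days = 2030-01-10 onward; done 2030-01-27 — permitted.
(6) due by 2030-02-22 + 10 days = 2030-03-04; completed 2030-03-02, before the deadline.
(7) the permitted window runs from 2030-01-27 + 12 = 2030-02-08 to 2030-01-27 + 52 = 2030-03-20; 2030-04-01 is 12 days past the end of the window.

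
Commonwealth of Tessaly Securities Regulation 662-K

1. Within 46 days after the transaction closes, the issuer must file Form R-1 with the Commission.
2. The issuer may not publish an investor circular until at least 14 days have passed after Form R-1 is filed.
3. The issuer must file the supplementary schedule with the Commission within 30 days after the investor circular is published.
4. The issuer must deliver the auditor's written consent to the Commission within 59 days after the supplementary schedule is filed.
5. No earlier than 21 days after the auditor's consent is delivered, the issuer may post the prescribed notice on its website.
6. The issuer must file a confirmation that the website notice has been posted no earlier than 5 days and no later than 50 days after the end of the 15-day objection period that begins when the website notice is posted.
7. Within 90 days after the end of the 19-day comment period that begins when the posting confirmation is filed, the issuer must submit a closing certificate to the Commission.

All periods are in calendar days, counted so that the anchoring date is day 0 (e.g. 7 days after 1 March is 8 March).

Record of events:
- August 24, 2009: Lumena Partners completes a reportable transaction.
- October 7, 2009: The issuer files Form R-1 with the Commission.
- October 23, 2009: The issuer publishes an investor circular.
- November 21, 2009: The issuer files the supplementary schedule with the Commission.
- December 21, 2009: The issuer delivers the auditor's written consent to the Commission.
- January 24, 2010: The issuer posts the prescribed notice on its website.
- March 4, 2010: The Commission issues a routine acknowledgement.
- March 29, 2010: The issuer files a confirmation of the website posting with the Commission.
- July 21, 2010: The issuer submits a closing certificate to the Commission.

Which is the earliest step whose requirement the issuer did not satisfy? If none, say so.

Step 7

Step 1 — counting 46 days from August 24, 2009 (when the transaction closes) gives a deadline of October 9, 2009; done October 7, 2009 — timely.
Step 2 — must wait 14 days from October 7, 2009 (when Form R-1 is filed), so not before October 21, 2009; done October 23, 2009 — permitted.
Step 3 — counting 30 days from October 23, 2009 (when the investor circular is published) gives a deadline of November 22, 2009; completed November 21, 2009, before the deadline.
Step 4 — counting 59 days from November 21, 2009 (when the supplementary schedule is filed) gives a deadline of January 19, 2010; December 21, 2009 is within that limit.
Step 5 — must wait 21 days from December 21, 2009 (when the auditor's consent is delivered), so not before January 11, 2010; January 24, 2010 is on or after that date.
Step 6 — 5 and 50 days from February 8, 2010 (end of the 15-day objection period, which began when the website notice is posted on January 24, 2010) are February 13, 2010 and March 30, 2010 respectively; done March 29, 2010 — within the window.
Step 7 — counting 90 days from April 17, 2010 (end of the 19-day comment period, which began when the posting confirmation is filed on March 29, 2010) gives a deadline of July 16, 2010; done July 21, 2010 — 5 days late.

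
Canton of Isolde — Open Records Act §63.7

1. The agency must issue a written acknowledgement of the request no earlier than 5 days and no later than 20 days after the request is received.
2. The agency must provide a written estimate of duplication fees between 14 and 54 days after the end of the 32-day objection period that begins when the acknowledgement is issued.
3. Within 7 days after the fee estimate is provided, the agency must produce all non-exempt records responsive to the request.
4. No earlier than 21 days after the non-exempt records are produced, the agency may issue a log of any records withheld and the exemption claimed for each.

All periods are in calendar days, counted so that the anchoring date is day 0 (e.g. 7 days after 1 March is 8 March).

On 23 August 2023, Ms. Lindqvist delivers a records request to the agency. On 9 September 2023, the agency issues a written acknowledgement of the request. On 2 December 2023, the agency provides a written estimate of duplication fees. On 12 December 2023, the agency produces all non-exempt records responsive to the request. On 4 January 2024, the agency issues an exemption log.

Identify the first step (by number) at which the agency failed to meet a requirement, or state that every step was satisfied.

Step 3

Step 1: the window is 5–20 days after 23 August 2023 (when the request is received), so 28 August 2023 through 12 September 2023; done 9 September 2023 — within the window.
Step 2: the window is 14–54 days after 11 October 2023 (end of the 32-day objection period, which began when the acknowledgement is issued on 9 September 2023), so 25 October 2023 through 4 December 2023; done 2 December 2023, which is between those dates.
Step 3: 7 days after 2 December 2023 (when the fee estimate is provided) is 9 December 2023; 12 December 2023 misses that deadline by 3 days.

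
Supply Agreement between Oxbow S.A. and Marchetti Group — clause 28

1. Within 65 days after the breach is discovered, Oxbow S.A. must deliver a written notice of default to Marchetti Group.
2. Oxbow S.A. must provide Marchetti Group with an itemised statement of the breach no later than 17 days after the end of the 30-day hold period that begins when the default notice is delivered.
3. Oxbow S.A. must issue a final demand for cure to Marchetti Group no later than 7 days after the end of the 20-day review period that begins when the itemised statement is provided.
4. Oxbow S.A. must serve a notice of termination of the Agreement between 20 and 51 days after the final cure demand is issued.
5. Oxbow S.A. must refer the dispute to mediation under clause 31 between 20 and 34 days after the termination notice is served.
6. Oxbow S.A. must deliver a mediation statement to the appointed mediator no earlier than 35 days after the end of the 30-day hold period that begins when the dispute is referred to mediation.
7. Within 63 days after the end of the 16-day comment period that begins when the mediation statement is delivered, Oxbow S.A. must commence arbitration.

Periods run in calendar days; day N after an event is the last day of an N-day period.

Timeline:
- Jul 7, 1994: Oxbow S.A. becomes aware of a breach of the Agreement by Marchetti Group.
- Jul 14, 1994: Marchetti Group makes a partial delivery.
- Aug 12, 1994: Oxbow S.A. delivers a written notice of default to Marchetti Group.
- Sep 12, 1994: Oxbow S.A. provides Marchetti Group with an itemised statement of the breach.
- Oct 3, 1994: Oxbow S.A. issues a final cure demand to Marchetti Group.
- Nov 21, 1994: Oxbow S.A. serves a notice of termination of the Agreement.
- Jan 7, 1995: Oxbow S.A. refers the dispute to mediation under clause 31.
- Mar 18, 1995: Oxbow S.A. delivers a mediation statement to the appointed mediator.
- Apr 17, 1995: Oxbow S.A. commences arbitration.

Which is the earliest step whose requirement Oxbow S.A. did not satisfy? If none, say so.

Step 5

(1) due by Jul 7, 1994 + 65 days = Sep 10, 1994; Aug 12, 1994 is within that limit.
(2) due by Sep 11, 1994 + 17 days = Sep 28, 1994; Sep 12, 1994 is within that limit.
(3) due by Oct 2, 1994 + 7 days = Oct 9, 1994; done Oct 3, 1994 — timely.
(4) the permitted window runs from Oct 3, 1994 + 20 = Oct 23, 1994 to Oct 3, 1994 + 51 = Nov 23, 1994; Nov 21, 1994 falls inside that range.
(5) the permitted window runs from Nov 21, 1994 + 20 = Dec 11, 1994 to Nov 21, 1994 + 34 = Dec 25, 1994; Jan 7, 1995 is 13 days past the end of the window.
The analysis stops there.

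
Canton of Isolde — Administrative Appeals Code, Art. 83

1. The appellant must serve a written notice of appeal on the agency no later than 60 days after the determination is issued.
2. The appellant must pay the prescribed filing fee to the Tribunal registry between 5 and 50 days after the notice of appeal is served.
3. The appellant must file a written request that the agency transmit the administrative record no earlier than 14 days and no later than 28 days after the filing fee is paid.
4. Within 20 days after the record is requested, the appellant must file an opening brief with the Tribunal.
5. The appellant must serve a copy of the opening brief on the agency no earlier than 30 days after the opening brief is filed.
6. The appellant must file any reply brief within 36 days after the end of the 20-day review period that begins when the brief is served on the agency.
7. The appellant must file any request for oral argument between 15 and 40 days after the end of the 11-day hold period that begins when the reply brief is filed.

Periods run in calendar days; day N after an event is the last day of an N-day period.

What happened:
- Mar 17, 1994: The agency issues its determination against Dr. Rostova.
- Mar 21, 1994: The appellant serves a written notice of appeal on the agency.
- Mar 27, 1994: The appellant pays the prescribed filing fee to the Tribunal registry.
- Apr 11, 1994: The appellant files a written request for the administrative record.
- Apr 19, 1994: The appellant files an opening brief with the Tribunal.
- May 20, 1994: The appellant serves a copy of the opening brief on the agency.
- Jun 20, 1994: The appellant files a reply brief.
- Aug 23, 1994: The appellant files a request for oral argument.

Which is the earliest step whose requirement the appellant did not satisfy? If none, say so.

Step 7

Step 1: 60 days after Mar 17, 1994 (when the determination is issued) is May 16, 1994; completed Mar 21, 1994, before the deadline.
Step 2: the window is 5–50 days after Mar 21, 1994 (when the notice of appeal is served), so Mar 26, 1994 through May 10, 1994; done Mar 27, 1994, which is between those dates.
Step 3: the window is 14–28 days after Mar 27, 1994 (when the filing fee is paid), so Apr 10, 1994 through Apr 24, 1994; done Apr 11, 1994, which is between those dates.
Step 4: 20 days after Apr 11, 1994 (when the record is requested) is May 1, 1994; completed Apr 19, 1994, before the deadline.
Step 5: the earliest permitted date is 30 days after Apr 19, 1994 (when the opening brief is filed), i.e. May 19, 1994; May 20, 1994 is on or after that date.
Step 6: 36 days after Jun 9, 1994 (end of the 20-day review period, which began when the brief is served on the agency on May 20, 1994) is Jul 15, 1994; Jun 20, 1994 is within that limit.
Step 7: the window is 15–40 days after Jul 1, 1994 (end of the 11-day hold period, which began when the reply brief is filed on Jun 20, 1994), so Jul 16, 1994 through Aug 10, 1994; Aug 23, 1994 is 13 days past the end of the window.
Later steps need not be reached.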